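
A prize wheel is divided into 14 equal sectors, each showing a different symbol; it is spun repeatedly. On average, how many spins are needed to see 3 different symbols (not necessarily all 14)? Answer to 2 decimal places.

Going from k to k+1 distinct takes a geometric number of spins with mean 14/(14-k).
Sum over k = 0,...,2: E = 14/14 + 14/13 + 14/12 = 3.244.

3.24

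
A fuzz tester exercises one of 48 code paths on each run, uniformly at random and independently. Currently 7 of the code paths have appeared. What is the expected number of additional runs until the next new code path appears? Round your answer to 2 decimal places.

Each run yields a new code path with probability (48-7)/48 = 41/48, so the wait is geometric with mean 48/41.
E = 48/41 = 1.171.

1.17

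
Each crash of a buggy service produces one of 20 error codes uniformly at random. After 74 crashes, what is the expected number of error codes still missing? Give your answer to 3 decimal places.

For each error code, P(unseen after 74) = (19/20)^74 = 0.0225.
By linearity of expectation, E[unseen] = 20·(19/20)^74 = 0.4493.

0.449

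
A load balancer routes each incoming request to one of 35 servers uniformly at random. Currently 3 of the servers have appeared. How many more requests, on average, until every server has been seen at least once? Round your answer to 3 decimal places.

142.047

From k distinct to k+1 distinct takes on average 35/(35-k) requests.
Sum over k = 3,...,34: E = 35/32 + 35/31 + 35/30 + ... + 35/2 + 35/1 = 142.0473.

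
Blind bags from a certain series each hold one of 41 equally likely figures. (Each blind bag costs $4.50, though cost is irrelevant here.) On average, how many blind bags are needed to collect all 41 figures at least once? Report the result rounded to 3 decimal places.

176.420

After k distinct figures have appeared, the next blind bag gives a new one with probability (41-k)/41, so the expected wait for the (k+1)-th is 41/(41-k).
E[T] = 41/41 + 41/40 + 41/39 + ... + 41/2 + 41/1 = 41·H_{41}.
H_{41} = 4.3029, so E[T] = 176.4203.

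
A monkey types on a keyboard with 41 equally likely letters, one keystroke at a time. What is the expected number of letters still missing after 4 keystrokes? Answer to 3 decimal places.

37.144

For each letter, P(unseen after 4) = (40/41)^4 = 0.9060.
By linearity of expectation, E[unseen] = 41·(40/41)^4 = 37.1440.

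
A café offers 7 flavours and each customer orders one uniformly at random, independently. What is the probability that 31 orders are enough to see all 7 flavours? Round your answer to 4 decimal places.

0.9418

Let A_i be the event that flavour i is missing after 31 orders. By inclusion–exclusion on the A_i,
P(all seen) = Σ_{j=0}^{7} (-1)^j C(7,j)((7-j)/7)^31
= 1.00000 - 0.05885 + 0.00062 - 0.00000 + 0.00000 - 0.00000 + 0.00000 - 0.00000
= 0.94177.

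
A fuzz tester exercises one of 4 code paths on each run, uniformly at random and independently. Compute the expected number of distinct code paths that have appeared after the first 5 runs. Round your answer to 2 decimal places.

3.05

For each code path, P(seen in 5 runs) = 1 - (3/4)^5 = 0.763.
By linearity of expectation, E[distinct seen] = 4·(1 - (3/4)^5) = 3.051.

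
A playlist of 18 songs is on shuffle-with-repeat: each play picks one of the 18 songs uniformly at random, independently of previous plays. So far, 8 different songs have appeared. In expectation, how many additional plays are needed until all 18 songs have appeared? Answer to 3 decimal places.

52.721

From k distinct to k+1 distinct takes on average 18/(18-k) plays.
Sum over k = 8,...,17: E = 18/10 + 18/9 + 18/8 + ... + 18/2 + 18/1 = 52.7214.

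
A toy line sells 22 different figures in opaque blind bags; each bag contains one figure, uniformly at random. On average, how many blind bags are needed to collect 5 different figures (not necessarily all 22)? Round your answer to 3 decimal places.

5.528

Going from k to k+1 distinct takes a geometric number of blind bags with mean 22/(22-k).
Sum over k = 0,...,4: E = 22/22 + 22/21 + 22/20 + 22/19 + 22/18 = 5.5277.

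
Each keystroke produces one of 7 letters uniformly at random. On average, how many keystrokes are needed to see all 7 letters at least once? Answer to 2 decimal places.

Split into phases: going from k distinct to k+1 distinct takes on average 7/(7-k) keystrokes.
E[T] = 7/7 + 7/6 + 7/5 + ... + 7/2 + 7/1 = 7·H_{7}.
H_{7} = 2.593, so E[T] = 18.150.

18.15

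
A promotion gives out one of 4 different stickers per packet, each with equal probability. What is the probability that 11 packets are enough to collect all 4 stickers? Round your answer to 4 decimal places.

By inclusion–exclusion over which stickers are missing,
P(all seen) = Σ_{j=0}^{4} (-1)^j C(4,j)((4-j)/4)^11
= 1.00000 - 0.16894 + 0.00293 - 0.00000 + 0.00000
= 0.83399.

0.8340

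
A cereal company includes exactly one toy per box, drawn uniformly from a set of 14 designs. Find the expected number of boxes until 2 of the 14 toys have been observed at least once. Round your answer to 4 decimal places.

2.0769

Going from k to k+1 distinct takes a geometric number of boxes with mean 14/(14-k).
Sum over k = 0,...,1: E = 14/14 + 14/13 = 2.07692.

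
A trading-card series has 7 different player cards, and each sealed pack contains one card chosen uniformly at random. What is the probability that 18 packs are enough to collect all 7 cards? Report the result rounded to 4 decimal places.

0.6112

Let A_i be the event that card i is missing after 18 packs. By inclusion–exclusion on the A_i,
P(all seen) = Σ_{j=0}^{7} (-1)^j C(7,j)((7-j)/7)^18
= 1.00000 - 0.43657 + 0.04919 - 0.00148 + 0.00001 - 0.00000 + 0.00000 - 0.00000
= 0.61115.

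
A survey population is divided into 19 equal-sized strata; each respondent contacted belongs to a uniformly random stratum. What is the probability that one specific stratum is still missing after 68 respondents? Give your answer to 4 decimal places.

Each respondent misses the fixed stratum with probability (19-1)/19 = 18/19, independently.
P(still missing after 68) = (18/19)^68 = 0.02531.

0.0253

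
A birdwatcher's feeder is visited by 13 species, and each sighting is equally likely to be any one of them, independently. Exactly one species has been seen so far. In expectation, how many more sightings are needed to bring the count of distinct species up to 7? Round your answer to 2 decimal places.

The wait to go from k to k+1 distinct species is geometric with mean 13/(13-k).
Sum over k = 1,...,6: E = 13/12 + 13/11 + 13/10 + 13/9 + 13/8 + 13/7 = 8.492.

8.49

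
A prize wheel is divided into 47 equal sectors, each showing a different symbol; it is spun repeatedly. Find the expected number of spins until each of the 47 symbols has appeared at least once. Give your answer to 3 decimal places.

Split into phases: going from k distinct to k+1 distinct takes on average 47/(47-k) spins.
E[T] = 47/47 + 47/46 + 47/45 + ... + 47/2 + 47/1 = 47·H_{47}.
H_{47} = 4.4380, so E[T] = 208.5843.

208.584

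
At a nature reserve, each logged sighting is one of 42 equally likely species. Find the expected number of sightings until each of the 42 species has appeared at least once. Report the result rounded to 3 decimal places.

181.723

Split into phases: going from k distinct to k+1 distinct takes on average 42/(42-k) sightings.
E[T] = 42/42 + 42/41 + 42/40 + ... + 42/2 + 42/1 = 42·H_{42}.
H_{42} = 4.3267, so E[T] = 181.7232.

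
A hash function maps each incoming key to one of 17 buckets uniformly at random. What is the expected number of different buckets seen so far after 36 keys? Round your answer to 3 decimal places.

15.083

For each bucket, P(seen in 36 keys) = 1 - (16/17)^36 = 0.8872.
By linearity of expectation, E[distinct seen] = 17·(1 - (16/17)^36) = 15.0831.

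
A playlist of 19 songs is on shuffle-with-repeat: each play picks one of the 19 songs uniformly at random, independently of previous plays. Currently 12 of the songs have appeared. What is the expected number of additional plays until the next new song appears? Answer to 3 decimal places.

The number of plays until the next new song is geometric with success probability 7/19, so its mean is 19/7.
E = 19/7 = 2.7143.

2.714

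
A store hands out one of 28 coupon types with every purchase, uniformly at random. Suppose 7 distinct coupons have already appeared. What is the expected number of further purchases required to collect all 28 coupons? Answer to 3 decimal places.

102.070

From k distinct to k+1 distinct takes on average 28/(28-k) purchases.
Sum over k = 7,...,27: E = 28/21 + 28/20 + 28/19 + ... + 28/2 + 28/1 = 102.0700.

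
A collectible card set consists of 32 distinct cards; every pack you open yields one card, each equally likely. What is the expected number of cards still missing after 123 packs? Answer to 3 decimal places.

For each card, P(unseen after 123) = (31/32)^123 = 0.0201.
By linearity of expectation, E[unseen] = 32·(31/32)^123 = 0.6445.

0.644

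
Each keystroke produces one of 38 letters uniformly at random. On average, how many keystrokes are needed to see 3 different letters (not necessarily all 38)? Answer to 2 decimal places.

Going from k to k+1 distinct takes a geometric number of keystrokes with mean 38/(38-k).
Sum over k = 0,...,2: E = 38/38 + 38/37 + 38/36 = 3.083.

3.08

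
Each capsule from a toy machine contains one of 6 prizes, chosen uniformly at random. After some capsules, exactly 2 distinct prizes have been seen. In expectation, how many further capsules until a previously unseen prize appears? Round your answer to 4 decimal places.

The number of capsules until the next new prize is geometric with success probability 4/6, so its mean is 6/4.
E = 6/4 = 1.50000.

1.5000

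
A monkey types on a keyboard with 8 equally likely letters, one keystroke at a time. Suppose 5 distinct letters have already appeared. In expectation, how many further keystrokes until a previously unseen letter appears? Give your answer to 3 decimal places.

Each keystroke yields a new letter with probability (8-5)/8 = 3/8, so the wait is geometric with mean 8/3.
E = 8/3 = 2.6667.

2.667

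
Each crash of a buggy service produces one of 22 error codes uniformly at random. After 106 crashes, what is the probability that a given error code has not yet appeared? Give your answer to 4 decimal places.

0.0072

On each crash the fixed error code fails to appear with probability 21/22.
P(still missing after 106) = (21/22)^106 = 0.00722.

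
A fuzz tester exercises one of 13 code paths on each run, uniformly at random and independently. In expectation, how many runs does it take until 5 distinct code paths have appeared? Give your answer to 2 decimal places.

Going from k to k+1 distinct takes a geometric number of runs with mean 13/(13-k).
Sum over k = 0,...,4: E = 13/13 + 13/12 + 13/11 + 13/10 + 13/9 = 6.010.

6.01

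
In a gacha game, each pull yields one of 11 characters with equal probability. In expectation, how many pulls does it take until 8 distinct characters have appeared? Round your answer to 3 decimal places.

13.052

With k distinct characters already seen, the next new one arrives after an expected 11/(11-k) pulls.
Sum over k = 0,...,7: E = 11/11 + 11/10 + 11/9 + ... + 11/5 + 11/4 = 13.0520.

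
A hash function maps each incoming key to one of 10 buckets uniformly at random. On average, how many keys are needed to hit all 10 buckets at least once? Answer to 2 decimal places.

29.29

The wait to go from k to k+1 distinct buckets is geometric with mean 10/(10-k).
E[T] = 10/10 + 10/9 + 10/8 + ... + 10/2 + 10/1 = 10·H_{10}.
H_{10} = 2.929, so E[T] = 29.290.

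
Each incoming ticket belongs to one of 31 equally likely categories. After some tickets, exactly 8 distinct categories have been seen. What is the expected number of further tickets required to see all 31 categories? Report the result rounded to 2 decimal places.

115.76

From k distinct to k+1 distinct takes on average 31/(31-k) tickets.
Sum over k = 8,...,30: E = 31/23 + 31/22 + 31/21 + ... + 31/2 + 31/1 = 115.763.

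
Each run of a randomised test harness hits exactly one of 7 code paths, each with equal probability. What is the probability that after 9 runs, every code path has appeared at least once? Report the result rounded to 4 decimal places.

By inclusion–exclusion over which code paths are missing,
P(all seen) = Σ_{j=0}^{7} (-1)^j C(7,j)((7-j)/7)^9
= 1.00000 - 1.74814 + 1.01641 - 0.22737 + 0.01707 - 0.00027 + 0.00000 - 0.00000
= 0.05770.

0.0577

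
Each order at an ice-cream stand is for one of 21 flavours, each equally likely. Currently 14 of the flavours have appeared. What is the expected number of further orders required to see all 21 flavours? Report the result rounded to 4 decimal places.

54.4500

From k distinct to k+1 distinct takes on average 21/(21-k) orders.
Sum over k = 14,...,20: E = 21/7 + 21/6 + 21/5 + ... + 21/2 + 21/1 = 54.45000.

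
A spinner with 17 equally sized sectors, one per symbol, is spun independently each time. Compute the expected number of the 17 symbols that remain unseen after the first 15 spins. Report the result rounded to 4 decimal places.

For each symbol, P(unseen after 15) = (16/17)^15 = 0.40278.
By linearity of expectation, E[unseen] = 17·(16/17)^15 = 6.84723.

6.8472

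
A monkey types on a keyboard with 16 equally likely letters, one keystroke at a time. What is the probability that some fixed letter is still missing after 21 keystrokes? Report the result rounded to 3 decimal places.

0.258

Each keystroke misses the fixed letter with probability (16-1)/16 = 15/16, independently.
P(still missing after 21) = (15/16)^21 = 0.2579.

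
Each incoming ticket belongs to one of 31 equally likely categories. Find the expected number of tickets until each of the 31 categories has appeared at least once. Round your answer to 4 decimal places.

Split into phases: going from k distinct to k+1 distinct takes on average 31/(31-k) tickets.
E[T] = 31/31 + 31/30 + 31/29 + ... + 31/2 + 31/1 = 31·H_{31}.
H_{31} = 4.02725, so E[T] = 124.84460.

124.8446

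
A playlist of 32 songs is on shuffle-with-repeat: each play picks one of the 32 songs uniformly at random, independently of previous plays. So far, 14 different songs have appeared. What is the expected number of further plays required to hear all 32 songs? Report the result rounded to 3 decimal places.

From k distinct to k+1 distinct takes on average 32/(32-k) plays.
Sum over k = 14,...,31: E = 32/18 + 32/17 + 32/16 + ... + 32/2 + 32/1 = 111.8435.

111.843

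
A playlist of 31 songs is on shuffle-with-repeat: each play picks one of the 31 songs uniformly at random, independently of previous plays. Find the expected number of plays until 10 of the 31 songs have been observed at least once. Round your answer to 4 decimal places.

11.8385

With k distinct songs already seen, the next new one arrives after an expected 31/(31-k) plays.
Sum over k = 0,...,9: E = 31/31 + 31/30 + 31/29 + ... + 31/23 + 31/22 = 11.83848.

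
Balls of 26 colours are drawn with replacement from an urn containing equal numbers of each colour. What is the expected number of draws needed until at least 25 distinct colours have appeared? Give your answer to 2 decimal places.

With k distinct colours already seen, the next new one arrives after an expected 26/(26-k) draws.
Sum over k = 0,...,24: E = 26/26 + 26/25 + 26/24 + ... + 26/3 + 26/2 = 74.215.

74.21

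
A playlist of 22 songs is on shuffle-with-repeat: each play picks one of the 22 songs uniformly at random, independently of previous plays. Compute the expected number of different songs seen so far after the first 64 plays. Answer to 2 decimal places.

For each song, P(seen in 64 plays) = 1 - (21/22)^64 = 0.949.
By linearity of expectation, E[distinct seen] = 22·(1 - (21/22)^64) = 20.880.

20.88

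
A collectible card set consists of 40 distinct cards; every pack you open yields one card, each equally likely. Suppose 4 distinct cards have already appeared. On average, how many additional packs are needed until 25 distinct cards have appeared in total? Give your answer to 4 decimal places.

From k distinct to k+1 distinct takes on average 40/(40-k) packs.
Sum over k = 4,...,24: E = 40/36 + 40/35 + 40/34 + ... + 40/17 + 40/16 = 34.25321.

34.2532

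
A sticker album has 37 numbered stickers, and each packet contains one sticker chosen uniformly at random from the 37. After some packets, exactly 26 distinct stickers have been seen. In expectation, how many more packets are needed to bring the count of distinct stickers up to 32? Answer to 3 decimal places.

27.252

With k distinct stickers already seen, the next new one takes an expected 37/(37-k) packets.
Sum over k = 26,...,31: E = 37/11 + 37/10 + 37/9 + 37/8 + 37/7 + 37/6 = 27.2521.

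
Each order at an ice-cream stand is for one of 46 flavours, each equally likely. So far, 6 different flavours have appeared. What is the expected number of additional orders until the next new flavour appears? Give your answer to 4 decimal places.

Each order yields a new flavour with probability (46-6)/46 = 40/46, so the wait is geometric with mean 46/40.
E = 46/40 = 1.15000.

1.1500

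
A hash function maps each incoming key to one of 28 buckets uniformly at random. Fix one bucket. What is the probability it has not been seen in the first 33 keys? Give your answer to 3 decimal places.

Each key misses the fixed bucket with probability (28-1)/28 = 27/28, independently.
P(still missing after 33) = (27/28)^33 = 0.3012.

0.301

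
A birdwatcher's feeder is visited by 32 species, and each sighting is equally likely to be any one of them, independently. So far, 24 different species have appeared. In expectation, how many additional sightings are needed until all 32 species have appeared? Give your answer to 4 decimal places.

86.9714

From k distinct to k+1 distinct takes on average 32/(32-k) sightings.
Sum over k = 24,...,31: E = 32/8 + 32/7 + 32/6 + ... + 32/2 + 32/1 = 86.97143.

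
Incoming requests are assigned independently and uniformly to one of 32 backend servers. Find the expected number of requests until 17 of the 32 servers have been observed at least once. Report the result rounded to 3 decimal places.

23.689

With k distinct servers already seen, the next new one arrives after an expected 32/(32-k) requests.
Sum over k = 0,...,16: E = 32/32 + 32/31 + 32/30 + ... + 32/17 + 32/16 = 23.6885.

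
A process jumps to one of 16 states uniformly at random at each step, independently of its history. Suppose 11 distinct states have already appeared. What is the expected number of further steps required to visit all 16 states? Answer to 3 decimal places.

The wait to go from k to k+1 distinct states is geometric with mean 16/(16-k).
Sum over k = 11,...,15: E = 16/5 + 16/4 + 16/3 + 16/2 + 16/1 = 36.5333.

36.533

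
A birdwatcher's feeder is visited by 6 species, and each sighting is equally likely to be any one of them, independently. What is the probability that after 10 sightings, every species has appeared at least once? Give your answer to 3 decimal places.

0.272

Let A_i be the event that species i is missing after 10 sightings. By inclusion–exclusion on the A_i,
P(all seen) = Σ_{j=0}^{6} (-1)^j C(6,j)((6-j)/6)^10
= 1.0000 - 0.9690 + 0.2601 - 0.0195 + 0.0003 - 0.0000 + 0.0000
= 0.2718.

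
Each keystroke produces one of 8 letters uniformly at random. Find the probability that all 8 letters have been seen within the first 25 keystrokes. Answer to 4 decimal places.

0.7366

Let A_i be the event that letter i is missing after 25 keystrokes. By inclusion–exclusion on the A_i,
P(all seen) = Σ_{j=0}^{8} (-1)^j C(8,j)((8-j)/8)^25
= 1.00000 - 0.28398 + 0.02107 - 0.00044 + 0.00000 - 0.00000 + 0.00000 - 0.00000 + 0.00000
= 0.73665.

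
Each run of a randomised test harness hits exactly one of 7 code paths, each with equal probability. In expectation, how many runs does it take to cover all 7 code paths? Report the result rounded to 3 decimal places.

After k distinct code paths have appeared, the next run gives a new one with probability (7-k)/7, so the expected wait for the (k+1)-th is 7/(7-k).
E[T] = 7/7 + 7/6 + 7/5 + ... + 7/2 + 7/1 = 7·H_{7}.
H_{7} = 2.5929, so E[T] = 18.1500.

18.150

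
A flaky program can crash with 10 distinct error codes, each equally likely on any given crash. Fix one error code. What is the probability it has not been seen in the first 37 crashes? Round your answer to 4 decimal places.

0.0203

Each crash misses the fixed error code with probability (10-1)/10 = 9/10, independently.
P(still missing after 37) = (9/10)^37 = 0.02028.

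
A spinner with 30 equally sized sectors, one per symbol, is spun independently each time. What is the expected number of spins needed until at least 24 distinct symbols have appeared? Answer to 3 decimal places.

With k distinct symbols already seen, the next new one arrives after an expected 30/(30-k) spins.
Sum over k = 0,...,23: E = 30/30 + 30/29 + 30/28 + ... + 30/8 + 30/7 = 46.3496.

46.350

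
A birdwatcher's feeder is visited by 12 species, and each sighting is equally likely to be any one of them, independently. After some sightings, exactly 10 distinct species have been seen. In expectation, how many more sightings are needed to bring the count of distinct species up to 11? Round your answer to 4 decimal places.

The wait to go from k to k+1 distinct species is geometric with mean 12/(12-k).
Only the k = 10 term is needed: E = 12/2 = 6.00000.

6.0000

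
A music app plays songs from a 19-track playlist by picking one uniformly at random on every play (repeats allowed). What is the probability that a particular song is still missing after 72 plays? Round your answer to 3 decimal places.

On each play the fixed song fails to appear with probability 18/19.
P(still missing after 72) = (18/19)^72 = 0.0204.

0.020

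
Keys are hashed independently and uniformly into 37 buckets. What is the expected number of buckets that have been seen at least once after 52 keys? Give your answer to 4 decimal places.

28.0989

For each bucket, P(seen in 52 keys) = 1 - (36/37)^52 = 0.75943.
By linearity of expectation, E[distinct seen] = 37·(1 - (36/37)^52) = 28.09893.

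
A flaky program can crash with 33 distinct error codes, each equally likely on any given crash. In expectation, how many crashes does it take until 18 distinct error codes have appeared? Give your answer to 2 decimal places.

25.43

Going from k to k+1 distinct takes a geometric number of crashes with mean 33/(33-k).
Sum over k = 0,...,17: E = 33/33 + 33/32 + 33/31 + ... + 33/17 + 33/16 = 25.429.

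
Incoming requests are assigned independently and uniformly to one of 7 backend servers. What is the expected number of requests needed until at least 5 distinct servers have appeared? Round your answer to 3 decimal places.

7.650

Going from k to k+1 distinct takes a geometric number of requests with mean 7/(7-k).
Sum over k = 0,...,4: E = 7/7 + 7/6 + 7/5 + 7/4 + 7/3 = 7.6500.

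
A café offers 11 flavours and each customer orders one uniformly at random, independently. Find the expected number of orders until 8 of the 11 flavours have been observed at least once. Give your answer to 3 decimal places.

13.052

Going from k to k+1 distinct takes a geometric number of orders with mean 11/(11-k).
Sum over k = 0,...,7: E = 11/11 + 11/10 + 11/9 + ... + 11/5 + 11/4 = 13.0520.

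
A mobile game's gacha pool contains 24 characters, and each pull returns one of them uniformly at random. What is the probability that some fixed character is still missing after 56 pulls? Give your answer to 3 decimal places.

On each pull the fixed character fails to appear with probability 23/24.
P(still missing after 56) = (23/24)^56 = 0.0922.

0.092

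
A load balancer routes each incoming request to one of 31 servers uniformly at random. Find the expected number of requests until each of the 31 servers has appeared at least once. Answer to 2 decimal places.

The wait to go from k to k+1 distinct servers is geometric with mean 31/(31-k).
E[T] = 31/31 + 31/30 + 31/29 + ... + 31/2 + 31/1 = 31·H_{31}.
H_{31} = 4.027, so E[T] = 124.845.

124.84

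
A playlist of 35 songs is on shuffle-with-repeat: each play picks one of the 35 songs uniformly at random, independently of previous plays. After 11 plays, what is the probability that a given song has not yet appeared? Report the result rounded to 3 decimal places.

Each play misses the fixed song with probability (35-1)/35 = 34/35, independently.
P(still missing after 11) = (34/35)^11 = 0.7270.

0.727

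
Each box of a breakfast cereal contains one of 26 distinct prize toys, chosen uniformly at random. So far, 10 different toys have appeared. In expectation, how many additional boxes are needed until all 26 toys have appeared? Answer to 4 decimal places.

From k distinct to k+1 distinct takes on average 26/(26-k) boxes.
Sum over k = 10,...,25: E = 26/16 + 26/15 + 26/14 + ... + 26/2 + 26/1 = 87.89895.

87.8990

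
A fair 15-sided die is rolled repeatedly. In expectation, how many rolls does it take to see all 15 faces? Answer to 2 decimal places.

49.77

The wait to go from k to k+1 distinct faces is geometric with mean 15/(15-k).
E[T] = 15/15 + 15/14 + 15/13 + ... + 15/2 + 15/1 = 15·H_{15}.
H_{15} = 3.318, so E[T] = 49.773.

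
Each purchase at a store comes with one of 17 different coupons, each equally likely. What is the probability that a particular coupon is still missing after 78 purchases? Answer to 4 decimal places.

0.0088

On each purchase the fixed coupon fails to appear with probability 16/17.
P(still missing after 78) = (16/17)^78 = 0.00884.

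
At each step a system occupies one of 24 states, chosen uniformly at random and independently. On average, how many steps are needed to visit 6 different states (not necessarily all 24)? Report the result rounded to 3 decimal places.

With k distinct states already seen, the next new one arrives after an expected 24/(24-k) steps.
Sum over k = 0,...,5: E = 24/24 + 24/23 + 24/22 + 24/21 + 24/20 + 24/19 = 6.7404.

6.740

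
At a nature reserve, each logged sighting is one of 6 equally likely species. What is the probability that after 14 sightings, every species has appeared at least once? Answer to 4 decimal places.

0.5828

By inclusion–exclusion over which species are missing,
P(all seen) = Σ_{j=0}^{6} (-1)^j C(6,j)((6-j)/6)^14
= 1.00000 - 0.46732 + 0.05138 - 0.00122 + 0.00000 - 0.00000 + 0.00000
= 0.58285.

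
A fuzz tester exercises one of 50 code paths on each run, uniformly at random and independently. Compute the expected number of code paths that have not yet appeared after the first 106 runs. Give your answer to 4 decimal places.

5.8740

For each code path, P(unseen after 106) = (49/50)^106 = 0.11748.
By linearity of expectation, E[unseen] = 50·(49/50)^106 = 5.87400.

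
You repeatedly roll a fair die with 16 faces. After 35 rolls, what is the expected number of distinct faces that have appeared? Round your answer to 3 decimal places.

For each face, P(seen in 35 rolls) = 1 - (15/16)^35 = 0.8955.
By linearity of expectation, E[distinct seen] = 16·(1 - (15/16)^35) = 14.3285.

14.328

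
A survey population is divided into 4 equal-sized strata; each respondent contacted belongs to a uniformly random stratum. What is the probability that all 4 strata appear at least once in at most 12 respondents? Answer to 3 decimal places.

0.875

By inclusion–exclusion over which strata are missing,
P(all seen) = Σ_{j=0}^{4} (-1)^j C(4,j)((4-j)/4)^12
= 1.0000 - 0.1267 + 0.0015 - 0.0000 + 0.0000
= 0.8748.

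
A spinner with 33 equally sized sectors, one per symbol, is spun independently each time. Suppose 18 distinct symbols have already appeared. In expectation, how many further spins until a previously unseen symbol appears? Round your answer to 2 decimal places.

2.20

Each spin yields a new symbol with probability (33-18)/33 = 15/33, so the wait is geometric with mean 33/15.
E = 33/15 = 2.200.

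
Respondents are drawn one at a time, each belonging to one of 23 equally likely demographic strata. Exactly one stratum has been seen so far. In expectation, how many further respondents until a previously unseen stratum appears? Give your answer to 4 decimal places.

The number of respondents until the next new stratum is geometric with success probability 22/23, so its mean is 23/22.
E = 23/22 = 1.04545.

1.0455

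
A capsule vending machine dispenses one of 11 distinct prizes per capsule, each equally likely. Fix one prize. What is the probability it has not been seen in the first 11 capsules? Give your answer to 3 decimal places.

0.350

On each capsule the fixed prize fails to appear with probability 10/11.
P(still missing after 11) = (10/11)^11 = 0.3505.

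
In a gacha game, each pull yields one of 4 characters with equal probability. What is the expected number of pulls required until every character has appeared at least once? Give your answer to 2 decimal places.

The wait to go from k to k+1 distinct characters is geometric with mean 4/(4-k).
E[T] = 4/4 + 4/3 + 4/2 + 4/1 = 4·H_{4}.
H_{4} = 2.083, so E[T] = 8.333.

8.33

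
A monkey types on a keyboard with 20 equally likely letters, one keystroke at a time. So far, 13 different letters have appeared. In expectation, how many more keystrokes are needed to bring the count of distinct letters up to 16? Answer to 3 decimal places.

10.190

From k distinct to k+1 distinct takes on average 20/(20-k) keystrokes.
Sum over k = 13,...,15: E = 20/7 + 20/6 + 20/5 = 10.1905.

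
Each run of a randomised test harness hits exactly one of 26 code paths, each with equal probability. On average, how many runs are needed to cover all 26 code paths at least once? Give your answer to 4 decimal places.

Split into phases: going from k distinct to k+1 distinct takes on average 26/(26-k) runs.
E[T] = 26/26 + 26/25 + 26/24 + ... + 26/2 + 26/1 = 26·H_{26}.
H_{26} = 3.85442, so E[T] = 100.21491.

100.2149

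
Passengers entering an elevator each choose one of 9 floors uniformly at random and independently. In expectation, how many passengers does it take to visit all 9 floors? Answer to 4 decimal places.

25.4607

The wait to go from k to k+1 distinct floors is geometric with mean 9/(9-k).
E[T] = 9/9 + 9/8 + 9/7 + ... + 9/2 + 9/1 = 9·H_{9}.
H_{9} = 2.82897, so E[T] = 25.46071.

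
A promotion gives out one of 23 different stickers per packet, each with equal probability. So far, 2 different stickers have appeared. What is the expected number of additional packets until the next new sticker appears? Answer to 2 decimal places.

1.10

Each packet yields a new sticker with probability (23-2)/23 = 21/23, so the wait is geometric with mean 23/21.
E = 23/21 = 1.095.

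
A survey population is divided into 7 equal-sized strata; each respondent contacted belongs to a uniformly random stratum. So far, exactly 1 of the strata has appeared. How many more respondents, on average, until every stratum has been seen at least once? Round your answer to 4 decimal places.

The wait to go from k to k+1 distinct strata is geometric with mean 7/(7-k).
Sum over k = 1,...,6: E = 7/6 + 7/5 + 7/4 + 7/3 + 7/2 + 7/1 = 17.15000.

17.1500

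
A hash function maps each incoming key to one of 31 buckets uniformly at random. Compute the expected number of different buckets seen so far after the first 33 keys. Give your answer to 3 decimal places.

20.494

For each bucket, P(seen in 33 keys) = 1 - (30/31)^33 = 0.6611.
By linearity of expectation, E[distinct seen] = 31·(1 - (30/31)^33) = 20.4942.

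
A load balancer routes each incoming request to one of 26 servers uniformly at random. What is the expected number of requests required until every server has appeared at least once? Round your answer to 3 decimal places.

100.215

After k distinct servers have appeared, the next request gives a new one with probability (26-k)/26, so the expected wait for the (k+1)-th is 26/(26-k).
E[T] = 26/26 + 26/25 + 26/24 + ... + 26/2 + 26/1 = 26·H_{26}.
H_{26} = 3.8544, so E[T] = 100.2149.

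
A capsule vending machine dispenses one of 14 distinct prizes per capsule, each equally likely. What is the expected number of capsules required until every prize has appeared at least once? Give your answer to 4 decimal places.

The wait to go from k to k+1 distinct prizes is geometric with mean 14/(14-k).
E[T] = 14/14 + 14/13 + 14/12 + ... + 14/2 + 14/1 = 14·H_{14}.
H_{14} = 3.25156, so E[T] = 45.52187.

45.5219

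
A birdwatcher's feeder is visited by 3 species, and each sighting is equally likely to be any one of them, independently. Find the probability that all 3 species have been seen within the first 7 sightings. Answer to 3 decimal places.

By inclusion–exclusion over which species are missing,
P(all seen) = Σ_{j=0}^{3} (-1)^j C(3,j)((3-j)/3)^7
= 1.0000 - 0.1756 + 0.0014 - 0.0000
= 0.8258.

0.826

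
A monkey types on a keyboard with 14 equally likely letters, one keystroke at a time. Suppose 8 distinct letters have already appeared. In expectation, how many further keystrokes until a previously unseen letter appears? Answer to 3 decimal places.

2.333

Each keystroke yields a new letter with probability (14-8)/14 = 6/14, so the wait is geometric with mean 14/6.
E = 14/6 = 2.3333.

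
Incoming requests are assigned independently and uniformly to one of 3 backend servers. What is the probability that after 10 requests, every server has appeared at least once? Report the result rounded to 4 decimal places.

0.9480

By inclusion–exclusion over which servers are missing,
P(all seen) = Σ_{j=0}^{3} (-1)^j C(3,j)((3-j)/3)^10
= 1.00000 - 0.05202 + 0.00005 - 0.00000
= 0.94803.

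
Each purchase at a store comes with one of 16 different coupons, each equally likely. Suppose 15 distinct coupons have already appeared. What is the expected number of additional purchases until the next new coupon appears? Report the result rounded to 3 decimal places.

Each purchase yields a new coupon with probability (16-15)/16 = 1/16, so the wait is geometric with mean 16/1.
E = 16/1 = 16.0000.

16.000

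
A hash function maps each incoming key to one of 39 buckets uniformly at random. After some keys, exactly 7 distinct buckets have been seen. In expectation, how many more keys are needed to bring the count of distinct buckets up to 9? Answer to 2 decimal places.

2.48

With k distinct buckets already seen, the next new one takes an expected 39/(39-k) keys.
Sum over k = 7,...,8: E = 39/32 + 39/31 = 2.477.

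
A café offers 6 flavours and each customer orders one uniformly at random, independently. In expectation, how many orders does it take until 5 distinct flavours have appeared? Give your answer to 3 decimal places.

8.700

With k distinct flavours already seen, the next new one arrives after an expected 6/(6-k) orders.
Sum over k = 0,...,4: E = 6/6 + 6/5 + 6/4 + 6/3 + 6/2 = 8.7000.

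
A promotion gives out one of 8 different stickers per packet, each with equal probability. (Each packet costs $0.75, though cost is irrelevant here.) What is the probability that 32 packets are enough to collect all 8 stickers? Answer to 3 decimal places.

Let A_i be the event that sticker i is missing after 32 packets. By inclusion–exclusion on the A_i,
P(all seen) = Σ_{j=0}^{8} (-1)^j C(8,j)((8-j)/8)^32
= 1.0000 - 0.1115 + 0.0028 - 0.0000 + 0.0000 - 0.0000 + 0.0000 - 0.0000 + 0.0000
= 0.8913.

0.891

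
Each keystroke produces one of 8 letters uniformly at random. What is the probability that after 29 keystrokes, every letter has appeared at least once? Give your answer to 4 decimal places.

By inclusion–exclusion over which letters are missing,
P(all seen) = Σ_{j=0}^{8} (-1)^j C(8,j)((8-j)/8)^29
= 1.00000 - 0.16647 + 0.00667 - 0.00007 + 0.00000 - 0.00000 + 0.00000 - 0.00000 + 0.00000
= 0.84013.

0.8401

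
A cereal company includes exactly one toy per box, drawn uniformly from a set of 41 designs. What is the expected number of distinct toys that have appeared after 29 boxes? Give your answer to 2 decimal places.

For each toy, P(seen in 29 boxes) = 1 - (40/41)^29 = 0.511.
By linearity of expectation, E[distinct seen] = 41·(1 - (40/41)^29) = 20.965.

20.96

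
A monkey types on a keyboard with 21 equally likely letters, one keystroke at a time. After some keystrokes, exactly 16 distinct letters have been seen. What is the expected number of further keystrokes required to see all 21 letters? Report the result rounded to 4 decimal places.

The wait to go from k to k+1 distinct letters is geometric with mean 21/(21-k).
Sum over k = 16,...,20: E = 21/5 + 21/4 + 21/3 + 21/2 + 21/1 = 47.95000.

47.9500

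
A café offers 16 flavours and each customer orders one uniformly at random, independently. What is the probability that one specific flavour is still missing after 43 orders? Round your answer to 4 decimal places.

0.0623

On each order the fixed flavour fails to appear with probability 15/16.
P(still missing after 43) = (15/16)^43 = 0.06234.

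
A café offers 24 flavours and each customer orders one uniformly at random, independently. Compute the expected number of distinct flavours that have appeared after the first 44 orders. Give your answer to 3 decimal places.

20.311

For each flavour, P(seen in 44 orders) = 1 - (23/24)^44 = 0.8463.
By linearity of expectation, E[distinct seen] = 24·(1 - (23/24)^44) = 20.3107.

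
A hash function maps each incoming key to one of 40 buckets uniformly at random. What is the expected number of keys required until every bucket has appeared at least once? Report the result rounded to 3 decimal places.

171.142

After k distinct buckets have appeared, the next key gives a new one with probability (40-k)/40, so the expected wait for the (k+1)-th is 40/(40-k).
E[T] = 40/40 + 40/39 + 40/38 + ... + 40/2 + 40/1 = 40·H_{40}.
H_{40} = 4.2785, so E[T] = 171.1417.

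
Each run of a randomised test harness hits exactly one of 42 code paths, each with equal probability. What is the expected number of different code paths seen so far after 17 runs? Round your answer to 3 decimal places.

For each code path, P(seen in 17 runs) = 1 - (41/42)^17 = 0.3361.
By linearity of expectation, E[distinct seen] = 42·(1 - (41/42)^17) = 14.1172.

14.117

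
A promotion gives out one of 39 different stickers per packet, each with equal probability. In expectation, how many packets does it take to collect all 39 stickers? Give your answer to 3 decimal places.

165.888

After k distinct stickers have appeared, the next packet gives a new one with probability (39-k)/39, so the expected wait for the (k+1)-th is 39/(39-k).
E[T] = 39/39 + 39/38 + 39/37 + ... + 39/2 + 39/1 = 39·H_{39}.
H_{39} = 4.2535, so E[T] = 165.8882.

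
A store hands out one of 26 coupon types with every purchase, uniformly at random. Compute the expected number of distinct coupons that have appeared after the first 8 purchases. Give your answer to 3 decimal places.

7.002

For each coupon, P(seen in 8 purchases) = 1 - (25/26)^8 = 0.2693.
By linearity of expectation, E[distinct seen] = 26·(1 - (25/26)^8) = 7.0021.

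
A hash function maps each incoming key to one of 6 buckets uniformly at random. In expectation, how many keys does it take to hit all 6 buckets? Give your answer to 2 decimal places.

14.70

The wait to go from k to k+1 distinct buckets is geometric with mean 6/(6-k).
E[T] = 6/6 + 6/5 + 6/4 + 6/3 + 6/2 + 6/1 = 6·H_{6}.
H_{6} = 2.450, so E[T] = 14.700.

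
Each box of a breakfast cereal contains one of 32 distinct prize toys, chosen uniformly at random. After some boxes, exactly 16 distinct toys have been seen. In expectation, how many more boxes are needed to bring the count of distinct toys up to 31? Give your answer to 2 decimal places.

From k distinct to k+1 distinct takes on average 32/(32-k) boxes.
Sum over k = 16,...,30: E = 32/16 + 32/15 + 32/14 + ... + 32/3 + 32/2 = 76.183.

76.18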